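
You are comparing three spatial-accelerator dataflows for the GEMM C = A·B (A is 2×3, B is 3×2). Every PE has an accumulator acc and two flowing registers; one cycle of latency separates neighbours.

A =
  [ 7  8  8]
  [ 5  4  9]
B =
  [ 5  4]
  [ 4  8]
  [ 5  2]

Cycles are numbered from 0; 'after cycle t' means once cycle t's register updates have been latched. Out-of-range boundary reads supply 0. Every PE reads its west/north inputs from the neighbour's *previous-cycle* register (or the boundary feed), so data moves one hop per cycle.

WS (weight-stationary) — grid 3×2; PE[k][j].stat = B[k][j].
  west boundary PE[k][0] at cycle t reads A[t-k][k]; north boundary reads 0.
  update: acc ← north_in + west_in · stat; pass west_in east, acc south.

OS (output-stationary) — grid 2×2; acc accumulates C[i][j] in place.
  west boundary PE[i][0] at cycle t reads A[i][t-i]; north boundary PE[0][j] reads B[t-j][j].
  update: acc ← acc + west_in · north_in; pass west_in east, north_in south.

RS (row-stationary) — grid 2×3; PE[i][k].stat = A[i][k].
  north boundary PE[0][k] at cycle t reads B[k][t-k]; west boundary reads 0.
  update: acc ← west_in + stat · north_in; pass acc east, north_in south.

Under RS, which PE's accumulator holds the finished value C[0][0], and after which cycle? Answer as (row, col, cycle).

RS: C[0][0] accumulates in PE[0][2]:
  t=0 PE[0][2]: acc=0 h=0 v=0
  t=1 PE[0][2]: acc=0 h=0 v=0
  t=2 PE[0][2]: acc=107 h=107 v=5

(row, col, cycle) = (0, 2, 2)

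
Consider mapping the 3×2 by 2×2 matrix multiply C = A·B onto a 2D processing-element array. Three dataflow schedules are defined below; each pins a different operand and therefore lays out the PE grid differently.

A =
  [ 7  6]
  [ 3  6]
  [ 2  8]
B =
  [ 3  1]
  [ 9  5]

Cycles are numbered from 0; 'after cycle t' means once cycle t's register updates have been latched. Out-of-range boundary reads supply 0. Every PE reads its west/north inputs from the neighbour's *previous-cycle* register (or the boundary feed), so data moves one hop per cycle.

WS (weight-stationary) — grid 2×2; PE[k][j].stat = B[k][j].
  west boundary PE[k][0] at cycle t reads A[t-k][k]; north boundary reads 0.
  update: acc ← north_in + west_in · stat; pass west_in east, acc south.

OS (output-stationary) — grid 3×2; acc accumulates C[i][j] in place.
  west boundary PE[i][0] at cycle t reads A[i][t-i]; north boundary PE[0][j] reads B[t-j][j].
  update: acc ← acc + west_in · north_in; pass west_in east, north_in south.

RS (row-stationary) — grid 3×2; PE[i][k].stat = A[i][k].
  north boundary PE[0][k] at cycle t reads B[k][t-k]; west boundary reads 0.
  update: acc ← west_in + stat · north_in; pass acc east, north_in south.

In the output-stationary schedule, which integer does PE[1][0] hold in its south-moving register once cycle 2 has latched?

register = 9

OS on a 3×2 grid — tracing PE[1][0] and its feeders:
  step 0 · PE0,0: acc=21; fwd→7 fwd↓3
  step 0 · PE1,0: acc=0; fwd→0 fwd↓0
  step 1 · PE0,0: acc=75; fwd→6 fwd↓9
  step 1 · PE1,0: acc=9; fwd→3 fwd↓3
  step 2 · PE0,0: acc=75; fwd→0 fwd↓0
  step 2 · PE1,0: acc=63; fwd→6 fwd↓9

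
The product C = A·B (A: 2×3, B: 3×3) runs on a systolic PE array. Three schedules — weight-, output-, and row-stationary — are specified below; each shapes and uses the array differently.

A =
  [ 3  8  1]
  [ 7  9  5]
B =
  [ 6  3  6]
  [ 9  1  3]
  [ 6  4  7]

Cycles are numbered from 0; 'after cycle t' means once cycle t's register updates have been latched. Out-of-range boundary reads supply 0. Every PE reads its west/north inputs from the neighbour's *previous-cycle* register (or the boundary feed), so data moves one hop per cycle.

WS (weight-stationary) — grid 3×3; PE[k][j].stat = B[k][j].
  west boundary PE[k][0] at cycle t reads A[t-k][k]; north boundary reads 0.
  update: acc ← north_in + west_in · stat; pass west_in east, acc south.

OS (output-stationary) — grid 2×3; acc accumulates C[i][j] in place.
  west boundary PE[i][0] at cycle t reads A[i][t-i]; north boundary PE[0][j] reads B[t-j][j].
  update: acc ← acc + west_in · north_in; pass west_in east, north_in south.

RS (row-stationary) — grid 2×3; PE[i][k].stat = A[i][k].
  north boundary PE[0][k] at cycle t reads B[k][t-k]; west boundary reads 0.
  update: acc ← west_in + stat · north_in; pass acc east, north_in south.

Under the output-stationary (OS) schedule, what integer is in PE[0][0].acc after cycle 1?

PE[0][0].acc = 90

OS (2×3). Following PE[0][0] plus its west/north inputs:
  0: (0,0).acc=18  regs=<3,6>
  1: (0,0).acc=90  regs=<8,9>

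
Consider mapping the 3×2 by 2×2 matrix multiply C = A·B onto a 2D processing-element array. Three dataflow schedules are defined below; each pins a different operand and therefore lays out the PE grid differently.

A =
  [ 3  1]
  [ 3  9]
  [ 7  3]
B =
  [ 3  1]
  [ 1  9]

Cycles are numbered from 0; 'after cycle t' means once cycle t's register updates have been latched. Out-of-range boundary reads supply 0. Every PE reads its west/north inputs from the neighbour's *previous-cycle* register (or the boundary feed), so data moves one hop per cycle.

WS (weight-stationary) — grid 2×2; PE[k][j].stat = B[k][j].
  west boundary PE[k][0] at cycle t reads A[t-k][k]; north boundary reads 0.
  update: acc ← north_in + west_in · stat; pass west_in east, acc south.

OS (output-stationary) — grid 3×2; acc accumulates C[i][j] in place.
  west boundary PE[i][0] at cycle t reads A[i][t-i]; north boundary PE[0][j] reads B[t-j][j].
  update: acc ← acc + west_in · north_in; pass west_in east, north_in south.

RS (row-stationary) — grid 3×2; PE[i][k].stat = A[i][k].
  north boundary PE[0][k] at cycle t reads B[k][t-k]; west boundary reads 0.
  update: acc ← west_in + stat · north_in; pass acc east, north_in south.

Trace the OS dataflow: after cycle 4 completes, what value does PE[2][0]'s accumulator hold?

OS (3×2). Following PE[2][0] plus its west/north inputs:
  after 0 — PE[1][0] acc=0, pass-E 0, pass-S 0
  after 0 — PE[2][0] acc=0, pass-E 0, pass-S 0
  after 1 — PE[1][0] acc=9, pass-E 3, pass-S 3
  after 1 — PE[2][0] acc=0, pass-E 0, pass-S 0
  after 2 — PE[1][0] acc=18, pass-E 9, pass-S 1
  after 2 — PE[2][0] acc=21, pass-E 7, pass-S 3
  after 3 — PE[1][0] acc=18, pass-E 0, pass-S 0
  after 3 — PE[2][0] acc=24, pass-E 3, pass-S 1
  after 4 — PE[1][0] acc=18, pass-E 0, pass-S 0
  after 4 — PE[2][0] acc=24, pass-E 0, pass-S 0

PE[2][0].acc = 24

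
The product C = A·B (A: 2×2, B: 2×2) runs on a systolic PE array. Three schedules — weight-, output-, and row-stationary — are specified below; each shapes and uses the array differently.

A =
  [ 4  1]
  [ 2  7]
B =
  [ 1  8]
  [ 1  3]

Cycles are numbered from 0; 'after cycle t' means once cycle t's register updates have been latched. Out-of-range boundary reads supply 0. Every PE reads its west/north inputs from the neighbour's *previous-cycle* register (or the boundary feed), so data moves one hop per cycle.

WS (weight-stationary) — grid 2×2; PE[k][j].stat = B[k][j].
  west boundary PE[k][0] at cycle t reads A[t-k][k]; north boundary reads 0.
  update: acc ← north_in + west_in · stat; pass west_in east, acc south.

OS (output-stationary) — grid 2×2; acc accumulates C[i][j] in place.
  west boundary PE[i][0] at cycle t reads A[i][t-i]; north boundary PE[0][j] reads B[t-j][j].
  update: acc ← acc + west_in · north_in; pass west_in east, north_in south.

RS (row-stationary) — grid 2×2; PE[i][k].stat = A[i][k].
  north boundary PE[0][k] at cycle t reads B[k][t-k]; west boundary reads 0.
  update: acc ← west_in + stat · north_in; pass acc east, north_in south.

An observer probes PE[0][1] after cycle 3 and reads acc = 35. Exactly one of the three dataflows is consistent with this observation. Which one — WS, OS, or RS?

dataflow = OS

WS [2×2] PE[0][1] across cycles:
  after 0 — PE[0][1] acc=0, pass-E 0, pass-S 0
  after 1 — PE[0][1] acc=32, pass-E 4, pass-S 32
  after 2 — PE[0][1] acc=16, pass-E 2, pass-S 16
  after 3 — PE[0][1] acc=0, pass-E 0, pass-S 0
OS [2×2] PE[0][1] across cycles:
  after 0 — PE[0][1] acc=0, pass-E 0, pass-S 0
  after 1 — PE[0][1] acc=32, pass-E 4, pass-S 8
  after 2 — PE[0][1] acc=35, pass-E 1, pass-S 3
  after 3 — PE[0][1] acc=35, pass-E 0, pass-S 0
RS [2×2] PE[0][1] across cycles:
  after 0 — PE[0][1] acc=0, pass-E 0, pass-S 0
  after 1 — PE[0][1] acc=5, pass-E 5, pass-S 1
  after 2 — PE[0][1] acc=35, pass-E 35, pass-S 3
  after 3 — PE[0][1] acc=0, pass-E 0, pass-S 0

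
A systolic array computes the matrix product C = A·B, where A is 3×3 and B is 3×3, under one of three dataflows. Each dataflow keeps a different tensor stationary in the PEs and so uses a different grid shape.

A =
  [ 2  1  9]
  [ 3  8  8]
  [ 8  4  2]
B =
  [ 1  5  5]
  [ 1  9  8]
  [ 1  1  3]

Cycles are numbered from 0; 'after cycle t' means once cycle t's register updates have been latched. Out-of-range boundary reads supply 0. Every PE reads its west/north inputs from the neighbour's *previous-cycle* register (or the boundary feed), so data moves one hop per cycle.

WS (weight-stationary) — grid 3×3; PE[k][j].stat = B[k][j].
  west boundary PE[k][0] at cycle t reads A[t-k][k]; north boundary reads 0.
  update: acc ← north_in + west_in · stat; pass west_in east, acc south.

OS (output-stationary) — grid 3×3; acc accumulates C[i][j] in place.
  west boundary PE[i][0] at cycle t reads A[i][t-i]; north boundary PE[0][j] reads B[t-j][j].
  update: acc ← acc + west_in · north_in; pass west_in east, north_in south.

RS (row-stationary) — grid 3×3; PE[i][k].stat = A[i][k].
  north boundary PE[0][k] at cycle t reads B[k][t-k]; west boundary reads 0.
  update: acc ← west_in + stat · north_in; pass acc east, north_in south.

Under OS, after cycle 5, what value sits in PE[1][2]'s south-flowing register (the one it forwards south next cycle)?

register = 3

OS 3×3: PE[1][2] cycle-by-cycle (with neighbour feeds):
  cycle 0: PE[0][2] → acc 0, east 0, south 0
  cycle 0: PE[1][1] → acc 0, east 0, south 0
  cycle 0: PE[1][2] → acc 0, east 0, south 0
  cycle 1: PE[0][2] → acc 0, east 0, south 0
  cycle 1: PE[1][1] → acc 0, east 0, south 0
  cycle 1: PE[1][2] → acc 0, east 0, south 0
  cycle 2: PE[0][2] → acc 10, east 2, south 5
  cycle 2: PE[1][1] → acc 15, east 3, south 5
  cycle 2: PE[1][2] → acc 0, east 0, south 0
  cycle 3: PE[0][2] → acc 18, east 1, south 8
  cycle 3: PE[1][1] → acc 87, east 8, south 9
  cycle 3: PE[1][2] → acc 15, east 3, south 5
  cycle 4: PE[0][2] → acc 45, east 9, south 3
  cycle 4: PE[1][1] → acc 95, east 8, south 1
  cycle 4: PE[1][2] → acc 79, east 8, south 8
  cycle 5: PE[0][2] → acc 45, east 0, south 0
  cycle 5: PE[1][1] → acc 95, east 0, south 0
  cycle 5: PE[1][2] → acc 103, east 8, south 3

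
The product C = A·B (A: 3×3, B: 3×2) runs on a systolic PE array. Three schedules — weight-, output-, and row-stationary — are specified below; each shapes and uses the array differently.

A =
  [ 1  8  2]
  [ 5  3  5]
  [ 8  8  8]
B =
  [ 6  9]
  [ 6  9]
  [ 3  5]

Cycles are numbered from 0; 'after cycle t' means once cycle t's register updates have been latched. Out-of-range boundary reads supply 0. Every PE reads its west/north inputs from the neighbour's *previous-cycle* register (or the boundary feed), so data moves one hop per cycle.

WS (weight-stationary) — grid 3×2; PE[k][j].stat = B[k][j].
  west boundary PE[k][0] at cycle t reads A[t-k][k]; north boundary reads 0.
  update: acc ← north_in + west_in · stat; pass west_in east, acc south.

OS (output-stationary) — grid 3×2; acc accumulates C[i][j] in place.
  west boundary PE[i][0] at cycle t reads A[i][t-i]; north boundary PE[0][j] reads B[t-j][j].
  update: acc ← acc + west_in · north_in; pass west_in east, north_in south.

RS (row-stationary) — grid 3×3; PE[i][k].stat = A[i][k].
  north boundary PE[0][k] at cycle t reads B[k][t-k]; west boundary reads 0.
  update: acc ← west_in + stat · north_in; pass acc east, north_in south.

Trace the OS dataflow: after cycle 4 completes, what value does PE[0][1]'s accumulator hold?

PE[0][1].acc = 91

Tracing OS — 3×2 array, target PE[0][1]:
  after 0 — PE[0][0] acc=6, pass-E 1, pass-S 6
  after 0 — PE[0][1] acc=0, pass-E 0, pass-S 0
  after 1 — PE[0][0] acc=54, pass-E 8, pass-S 6
  after 1 — PE[0][1] acc=9, pass-E 1, pass-S 9
  after 2 — PE[0][0] acc=60, pass-E 2, pass-S 3
  after 2 — PE[0][1] acc=81, pass-E 8, pass-S 9
  after 3 — PE[0][0] acc=60, pass-E 0, pass-S 0
  after 3 — PE[0][1] acc=91, pass-E 2, pass-S 5
  after 4 — PE[0][0] acc=60, pass-E 0, pass-S 0
  after 4 — PE[0][1] acc=91, pass-E 0, pass-S 0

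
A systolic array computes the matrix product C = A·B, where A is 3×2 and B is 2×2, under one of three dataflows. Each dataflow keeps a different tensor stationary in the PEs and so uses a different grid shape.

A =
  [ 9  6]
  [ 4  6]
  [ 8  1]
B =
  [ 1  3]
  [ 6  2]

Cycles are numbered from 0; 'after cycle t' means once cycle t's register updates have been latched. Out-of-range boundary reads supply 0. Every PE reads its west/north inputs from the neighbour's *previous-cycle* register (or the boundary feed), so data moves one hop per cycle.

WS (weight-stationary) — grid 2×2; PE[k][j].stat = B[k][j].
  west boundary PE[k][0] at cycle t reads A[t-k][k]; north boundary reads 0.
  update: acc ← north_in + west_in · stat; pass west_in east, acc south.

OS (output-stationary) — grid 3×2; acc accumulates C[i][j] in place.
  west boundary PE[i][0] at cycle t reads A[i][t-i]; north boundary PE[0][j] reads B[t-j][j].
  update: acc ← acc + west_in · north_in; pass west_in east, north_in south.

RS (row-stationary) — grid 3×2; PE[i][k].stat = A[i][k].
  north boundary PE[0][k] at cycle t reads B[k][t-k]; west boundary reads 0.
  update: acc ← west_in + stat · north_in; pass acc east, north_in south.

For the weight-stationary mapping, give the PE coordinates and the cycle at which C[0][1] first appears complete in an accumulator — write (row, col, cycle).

WS — PE[1][1] is where C[0][1] collects:
  cycle 0: PE[1][1] → acc 0, east 0, south 0
  cycle 1: PE[1][1] → acc 0, east 0, south 0
  cycle 2: PE[1][1] → acc 39, east 6, south 39

(row, col, cycle) = (1, 1, 2)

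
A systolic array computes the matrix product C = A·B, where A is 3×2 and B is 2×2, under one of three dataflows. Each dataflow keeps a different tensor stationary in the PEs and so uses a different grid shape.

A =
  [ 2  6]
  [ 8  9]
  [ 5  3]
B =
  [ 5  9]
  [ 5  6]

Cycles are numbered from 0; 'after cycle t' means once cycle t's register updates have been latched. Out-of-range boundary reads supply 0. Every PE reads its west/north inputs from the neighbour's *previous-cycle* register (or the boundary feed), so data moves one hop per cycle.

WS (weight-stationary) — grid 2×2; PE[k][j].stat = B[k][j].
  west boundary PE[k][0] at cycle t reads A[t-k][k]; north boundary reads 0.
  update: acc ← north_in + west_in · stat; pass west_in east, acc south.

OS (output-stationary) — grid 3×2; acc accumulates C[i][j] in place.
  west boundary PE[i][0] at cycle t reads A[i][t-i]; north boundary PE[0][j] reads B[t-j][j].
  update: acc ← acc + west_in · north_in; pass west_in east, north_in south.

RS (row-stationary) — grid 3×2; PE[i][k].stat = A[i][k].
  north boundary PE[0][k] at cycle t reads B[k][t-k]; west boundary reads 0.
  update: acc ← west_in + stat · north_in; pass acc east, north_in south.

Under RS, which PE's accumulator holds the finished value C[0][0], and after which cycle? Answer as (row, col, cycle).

(row, col, cycle) = (0, 1, 1)

RS — PE[0][1] is where C[0][0] collects:
  t=0 PE[0][1]: acc=0 h=0 v=0
  t=1 PE[0][1]: acc=40 h=40 v=5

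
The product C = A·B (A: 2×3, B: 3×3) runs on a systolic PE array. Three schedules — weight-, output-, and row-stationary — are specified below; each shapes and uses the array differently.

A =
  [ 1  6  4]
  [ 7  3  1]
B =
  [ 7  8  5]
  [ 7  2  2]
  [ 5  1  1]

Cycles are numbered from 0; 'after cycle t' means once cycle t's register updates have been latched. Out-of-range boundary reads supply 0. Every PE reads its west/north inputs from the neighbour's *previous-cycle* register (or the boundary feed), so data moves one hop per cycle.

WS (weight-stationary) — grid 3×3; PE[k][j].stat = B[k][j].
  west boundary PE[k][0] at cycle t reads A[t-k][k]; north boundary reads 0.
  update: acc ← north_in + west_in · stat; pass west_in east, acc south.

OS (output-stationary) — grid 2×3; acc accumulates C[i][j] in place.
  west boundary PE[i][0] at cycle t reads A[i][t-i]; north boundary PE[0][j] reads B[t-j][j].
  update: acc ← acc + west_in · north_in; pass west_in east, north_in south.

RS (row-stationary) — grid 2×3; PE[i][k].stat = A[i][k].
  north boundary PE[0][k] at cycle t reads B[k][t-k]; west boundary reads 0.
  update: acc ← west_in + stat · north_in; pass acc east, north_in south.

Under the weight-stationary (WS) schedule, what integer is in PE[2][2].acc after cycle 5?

WS (3×3). Following PE[2][2] plus its west/north inputs:
  step 0 · PE1,2: acc=0; fwd→0 fwd↓0
  step 0 · PE2,1: acc=0; fwd→0 fwd↓0
  step 0 · PE2,2: acc=0; fwd→0 fwd↓0
  step 1 · PE1,2: acc=0; fwd→0 fwd↓0
  step 1 · PE2,1: acc=0; fwd→0 fwd↓0
  step 1 · PE2,2: acc=0; fwd→0 fwd↓0
  step 2 · PE1,2: acc=0; fwd→0 fwd↓0
  step 2 · PE2,1: acc=0; fwd→0 fwd↓0
  step 2 · PE2,2: acc=0; fwd→0 fwd↓0
  step 3 · PE1,2: acc=17; fwd→6 fwd↓17
  step 3 · PE2,1: acc=24; fwd→4 fwd↓24
  step 3 · PE2,2: acc=0; fwd→0 fwd↓0
  step 4 · PE1,2: acc=41; fwd→3 fwd↓41
  step 4 · PE2,1: acc=63; fwd→1 fwd↓63
  step 4 · PE2,2: acc=21; fwd→4 fwd↓21
  step 5 · PE1,2: acc=0; fwd→0 fwd↓0
  step 5 · PE2,1: acc=0; fwd→0 fwd↓0
  step 5 · PE2,2: acc=42; fwd→1 fwd↓42

PE[2][2].acc = 42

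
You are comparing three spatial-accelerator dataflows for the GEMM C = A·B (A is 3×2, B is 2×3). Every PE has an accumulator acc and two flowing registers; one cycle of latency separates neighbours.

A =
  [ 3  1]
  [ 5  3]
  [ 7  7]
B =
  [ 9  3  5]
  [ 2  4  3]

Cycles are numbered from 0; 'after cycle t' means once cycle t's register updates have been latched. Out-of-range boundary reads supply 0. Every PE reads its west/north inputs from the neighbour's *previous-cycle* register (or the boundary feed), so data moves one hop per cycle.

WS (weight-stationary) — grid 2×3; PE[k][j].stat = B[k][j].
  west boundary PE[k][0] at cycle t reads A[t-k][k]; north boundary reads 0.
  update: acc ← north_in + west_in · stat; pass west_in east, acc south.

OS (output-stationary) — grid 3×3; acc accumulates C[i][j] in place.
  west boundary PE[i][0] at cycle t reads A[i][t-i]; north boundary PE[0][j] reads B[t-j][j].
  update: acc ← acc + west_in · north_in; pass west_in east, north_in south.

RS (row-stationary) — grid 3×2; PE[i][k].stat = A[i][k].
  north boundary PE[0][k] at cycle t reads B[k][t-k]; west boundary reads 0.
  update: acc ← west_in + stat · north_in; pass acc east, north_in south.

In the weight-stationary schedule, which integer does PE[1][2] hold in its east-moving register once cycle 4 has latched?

WS 2×3: PE[1][2] cycle-by-cycle (with neighbour feeds):
  after 0 — PE[0][2] acc=0, pass-E 0, pass-S 0
  after 0 — PE[1][1] acc=0, pass-E 0, pass-S 0
  after 0 — PE[1][2] acc=0, pass-E 0, pass-S 0
  after 1 — PE[0][2] acc=0, pass-E 0, pass-S 0
  after 1 — PE[1][1] acc=0, pass-E 0, pass-S 0
  after 1 — PE[1][2] acc=0, pass-E 0, pass-S 0
  after 2 — PE[0][2] acc=15, pass-E 3, pass-S 15
  after 2 — PE[1][1] acc=13, pass-E 1, pass-S 13
  after 2 — PE[1][2] acc=0, pass-E 0, pass-S 0
  after 3 — PE[0][2] acc=25, pass-E 5, pass-S 25
  after 3 — PE[1][1] acc=27, pass-E 3, pass-S 27
  after 3 — PE[1][2] acc=18, pass-E 1, pass-S 18
  after 4 — PE[0][2] acc=35, pass-E 7, pass-S 35
  after 4 — PE[1][1] acc=49, pass-E 7, pass-S 49
  after 4 — PE[1][2] acc=34, pass-E 3, pass-S 34

register = 3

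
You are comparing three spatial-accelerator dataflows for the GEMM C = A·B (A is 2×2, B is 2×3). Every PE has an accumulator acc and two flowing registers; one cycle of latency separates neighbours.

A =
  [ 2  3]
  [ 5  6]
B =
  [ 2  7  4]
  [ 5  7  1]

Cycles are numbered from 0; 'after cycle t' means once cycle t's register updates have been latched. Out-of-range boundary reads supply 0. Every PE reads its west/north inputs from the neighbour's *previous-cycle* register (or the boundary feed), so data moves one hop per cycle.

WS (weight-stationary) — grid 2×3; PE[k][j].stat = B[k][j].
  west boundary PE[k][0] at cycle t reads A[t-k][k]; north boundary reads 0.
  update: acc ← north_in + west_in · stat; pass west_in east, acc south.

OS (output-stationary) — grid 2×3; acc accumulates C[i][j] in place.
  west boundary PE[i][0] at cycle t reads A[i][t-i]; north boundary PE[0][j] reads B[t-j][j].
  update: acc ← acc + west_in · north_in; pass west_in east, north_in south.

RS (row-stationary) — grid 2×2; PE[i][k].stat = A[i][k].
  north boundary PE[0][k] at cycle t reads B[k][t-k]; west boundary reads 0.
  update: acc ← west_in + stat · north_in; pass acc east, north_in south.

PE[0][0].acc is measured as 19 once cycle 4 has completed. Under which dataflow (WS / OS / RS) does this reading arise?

dataflow = OS

Under WS (2×3), PE[0][0]:
  [0] (0,0) acc=4 (h:2 v:4)
  [1] (0,0) acc=10 (h:5 v:10)
  [2] (0,0) acc=0 (h:0 v:0)
  [3] (0,0) acc=0 (h:0 v:0)
  [4] (0,0) acc=0 (h:0 v:0)
Under OS (2×3), PE[0][0]:
  [0] (0,0) acc=4 (h:2 v:2)
  [1] (0,0) acc=19 (h:3 v:5)
  [2] (0,0) acc=19 (h:0 v:0)
  [3] (0,0) acc=19 (h:0 v:0)
  [4] (0,0) acc=19 (h:0 v:0)
Under RS (2×2), PE[0][0]:
  [0] (0,0) acc=4 (h:4 v:2)
  [1] (0,0) acc=14 (h:14 v:7)
  [2] (0,0) acc=8 (h:8 v:4)
  [3] (0,0) acc=0 (h:0 v:0)
  [4] (0,0) acc=0 (h:0 v:0)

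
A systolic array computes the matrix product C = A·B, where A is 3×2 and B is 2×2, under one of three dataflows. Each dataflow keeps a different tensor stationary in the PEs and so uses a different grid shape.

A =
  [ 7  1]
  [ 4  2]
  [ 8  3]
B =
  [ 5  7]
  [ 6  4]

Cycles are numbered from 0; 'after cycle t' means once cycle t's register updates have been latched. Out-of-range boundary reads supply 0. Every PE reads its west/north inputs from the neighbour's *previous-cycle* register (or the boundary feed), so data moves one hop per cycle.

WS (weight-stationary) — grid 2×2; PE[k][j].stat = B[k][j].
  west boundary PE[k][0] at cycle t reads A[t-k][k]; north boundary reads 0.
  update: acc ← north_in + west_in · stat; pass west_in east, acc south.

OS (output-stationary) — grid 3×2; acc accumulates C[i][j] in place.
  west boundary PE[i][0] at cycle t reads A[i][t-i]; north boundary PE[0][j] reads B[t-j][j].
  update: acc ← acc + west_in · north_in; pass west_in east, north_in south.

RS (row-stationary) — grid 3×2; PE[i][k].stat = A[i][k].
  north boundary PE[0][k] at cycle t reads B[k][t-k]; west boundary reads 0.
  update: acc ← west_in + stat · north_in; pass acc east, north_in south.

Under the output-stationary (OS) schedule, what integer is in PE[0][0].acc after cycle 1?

PE[0][0].acc = 41

OS (3×2). Following PE[0][0] plus its west/north inputs:
  0: (0,0).acc=35  regs=<7,5>
  1: (0,0).acc=41  regs=<1,6>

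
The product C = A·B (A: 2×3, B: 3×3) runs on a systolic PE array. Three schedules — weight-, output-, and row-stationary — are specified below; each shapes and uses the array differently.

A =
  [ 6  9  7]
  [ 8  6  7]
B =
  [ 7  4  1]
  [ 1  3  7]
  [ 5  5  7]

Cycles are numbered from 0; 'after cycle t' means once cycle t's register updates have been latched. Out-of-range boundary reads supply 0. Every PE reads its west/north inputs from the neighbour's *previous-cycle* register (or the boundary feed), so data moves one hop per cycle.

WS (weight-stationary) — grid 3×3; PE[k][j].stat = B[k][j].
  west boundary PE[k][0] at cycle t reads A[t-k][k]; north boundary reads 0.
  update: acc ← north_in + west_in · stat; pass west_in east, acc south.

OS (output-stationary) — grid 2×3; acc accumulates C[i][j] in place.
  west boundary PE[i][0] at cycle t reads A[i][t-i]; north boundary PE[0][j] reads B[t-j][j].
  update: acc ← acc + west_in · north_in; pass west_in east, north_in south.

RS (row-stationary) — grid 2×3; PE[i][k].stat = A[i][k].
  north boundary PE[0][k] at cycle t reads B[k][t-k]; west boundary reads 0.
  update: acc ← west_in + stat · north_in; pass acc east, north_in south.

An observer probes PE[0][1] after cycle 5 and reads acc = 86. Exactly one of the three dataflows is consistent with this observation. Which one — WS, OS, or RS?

dataflow = OS

Under WS (3×3), PE[0][1]:
  @0  [0,1]  acc 0  |  →0  ↓0
  @1  [0,1]  acc 24  |  →6  ↓24
  @2  [0,1]  acc 32  |  →8  ↓32
  @3  [0,1]  acc 0  |  →0  ↓0
  @4  [0,1]  acc 0  |  →0  ↓0
  @5  [0,1]  acc 0  |  →0  ↓0
Under OS (2×3), PE[0][1]:
  @0  [0,1]  acc 0  |  →0  ↓0
  @1  [0,1]  acc 24  |  →6  ↓4
  @2  [0,1]  acc 51  |  →9  ↓3
  @3  [0,1]  acc 86  |  →7  ↓5
  @4  [0,1]  acc 86  |  →0  ↓0
  @5  [0,1]  acc 86  |  →0  ↓0
Under RS (2×3), PE[0][1]:
  @0  [0,1]  acc 0  |  →0  ↓0
  @1  [0,1]  acc 51  |  →51  ↓1
  @2  [0,1]  acc 51  |  →51  ↓3
  @3  [0,1]  acc 69  |  →69  ↓7
  @4  [0,1]  acc 0  |  →0  ↓0
  @5  [0,1]  acc 0  |  →0  ↓0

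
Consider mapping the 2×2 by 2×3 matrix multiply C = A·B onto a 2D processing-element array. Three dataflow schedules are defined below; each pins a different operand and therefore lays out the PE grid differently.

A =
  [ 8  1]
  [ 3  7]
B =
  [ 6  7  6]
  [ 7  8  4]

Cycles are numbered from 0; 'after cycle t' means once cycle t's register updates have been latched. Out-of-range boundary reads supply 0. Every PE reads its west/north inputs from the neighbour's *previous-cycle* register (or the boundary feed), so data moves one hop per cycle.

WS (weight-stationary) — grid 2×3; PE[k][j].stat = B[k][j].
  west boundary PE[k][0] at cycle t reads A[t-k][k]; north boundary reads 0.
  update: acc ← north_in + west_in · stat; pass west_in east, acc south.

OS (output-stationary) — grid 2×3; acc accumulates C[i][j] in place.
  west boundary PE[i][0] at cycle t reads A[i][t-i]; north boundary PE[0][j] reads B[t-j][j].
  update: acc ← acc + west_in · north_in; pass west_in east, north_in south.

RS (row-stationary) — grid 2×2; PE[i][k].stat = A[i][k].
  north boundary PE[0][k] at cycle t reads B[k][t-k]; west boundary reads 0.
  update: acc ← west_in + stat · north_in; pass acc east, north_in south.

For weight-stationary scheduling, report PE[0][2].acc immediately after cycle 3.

WS (2×3). Following PE[0][2] plus its west/north inputs:
  cycle 0: PE[0][1] → acc 0, east 0, south 0
  cycle 0: PE[0][2] → acc 0, east 0, south 0
  cycle 1: PE[0][1] → acc 56, east 8, south 56
  cycle 1: PE[0][2] → acc 0, east 0, south 0
  cycle 2: PE[0][1] → acc 21, east 3, south 21
  cycle 2: PE[0][2] → acc 48, east 8, south 48
  cycle 3: PE[0][1] → acc 0, east 0, south 0
  cycle 3: PE[0][2] → acc 18, east 3, south 18

PE[0][2].acc = 18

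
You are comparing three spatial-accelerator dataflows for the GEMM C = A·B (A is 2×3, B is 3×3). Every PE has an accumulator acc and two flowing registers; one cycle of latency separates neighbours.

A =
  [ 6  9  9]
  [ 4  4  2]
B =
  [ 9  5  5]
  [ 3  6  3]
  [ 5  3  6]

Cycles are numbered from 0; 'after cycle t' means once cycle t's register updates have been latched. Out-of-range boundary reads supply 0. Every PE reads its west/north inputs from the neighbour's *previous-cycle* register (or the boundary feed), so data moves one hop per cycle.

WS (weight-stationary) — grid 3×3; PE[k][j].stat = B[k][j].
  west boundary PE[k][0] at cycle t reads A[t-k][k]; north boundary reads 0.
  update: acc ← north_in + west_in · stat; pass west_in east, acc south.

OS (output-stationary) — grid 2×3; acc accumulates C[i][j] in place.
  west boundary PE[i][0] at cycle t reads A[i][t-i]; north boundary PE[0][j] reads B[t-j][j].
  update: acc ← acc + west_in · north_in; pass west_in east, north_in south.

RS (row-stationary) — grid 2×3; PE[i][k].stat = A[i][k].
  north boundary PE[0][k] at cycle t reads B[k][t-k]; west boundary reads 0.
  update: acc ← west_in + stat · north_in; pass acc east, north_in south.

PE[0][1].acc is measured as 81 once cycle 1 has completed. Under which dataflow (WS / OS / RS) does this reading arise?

dataflow = RS

— WS: 3×3; PE[0][1] trace:
  t=0 PE[0][1]: acc=0 h=0 v=0
  t=1 PE[0][1]: acc=30 h=6 v=30
— OS: 2×3; PE[0][1] trace:
  t=0 PE[0][1]: acc=0 h=0 v=0
  t=1 PE[0][1]: acc=30 h=6 v=5
— RS: 2×3; PE[0][1] trace:
  t=0 PE[0][1]: acc=0 h=0 v=0
  t=1 PE[0][1]: acc=81 h=81 v=3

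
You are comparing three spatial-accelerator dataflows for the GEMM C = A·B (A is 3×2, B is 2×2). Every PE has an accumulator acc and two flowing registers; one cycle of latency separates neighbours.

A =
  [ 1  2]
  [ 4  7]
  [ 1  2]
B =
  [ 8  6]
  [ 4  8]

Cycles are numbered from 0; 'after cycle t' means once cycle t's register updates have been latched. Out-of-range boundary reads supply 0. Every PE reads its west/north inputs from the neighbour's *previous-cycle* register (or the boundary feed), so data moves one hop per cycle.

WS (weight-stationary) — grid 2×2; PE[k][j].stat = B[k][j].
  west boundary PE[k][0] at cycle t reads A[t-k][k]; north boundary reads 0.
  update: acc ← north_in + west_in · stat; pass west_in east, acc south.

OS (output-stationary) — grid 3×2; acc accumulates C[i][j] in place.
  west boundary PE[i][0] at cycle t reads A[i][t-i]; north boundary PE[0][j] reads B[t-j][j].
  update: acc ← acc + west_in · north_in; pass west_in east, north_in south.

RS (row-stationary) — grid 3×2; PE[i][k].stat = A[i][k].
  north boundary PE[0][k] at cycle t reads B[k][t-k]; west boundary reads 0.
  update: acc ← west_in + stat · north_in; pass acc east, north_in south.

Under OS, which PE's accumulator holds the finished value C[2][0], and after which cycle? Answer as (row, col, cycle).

(row, col, cycle) = (2, 0, 3)

OS — PE[2][0] is where C[2][0] collects:
  c0 r2c0: 0 / 0 / 0
  c1 r2c0: 0 / 0 / 0
  c2 r2c0: 8 / 1 / 8
  c3 r2c0: 16 / 2 / 4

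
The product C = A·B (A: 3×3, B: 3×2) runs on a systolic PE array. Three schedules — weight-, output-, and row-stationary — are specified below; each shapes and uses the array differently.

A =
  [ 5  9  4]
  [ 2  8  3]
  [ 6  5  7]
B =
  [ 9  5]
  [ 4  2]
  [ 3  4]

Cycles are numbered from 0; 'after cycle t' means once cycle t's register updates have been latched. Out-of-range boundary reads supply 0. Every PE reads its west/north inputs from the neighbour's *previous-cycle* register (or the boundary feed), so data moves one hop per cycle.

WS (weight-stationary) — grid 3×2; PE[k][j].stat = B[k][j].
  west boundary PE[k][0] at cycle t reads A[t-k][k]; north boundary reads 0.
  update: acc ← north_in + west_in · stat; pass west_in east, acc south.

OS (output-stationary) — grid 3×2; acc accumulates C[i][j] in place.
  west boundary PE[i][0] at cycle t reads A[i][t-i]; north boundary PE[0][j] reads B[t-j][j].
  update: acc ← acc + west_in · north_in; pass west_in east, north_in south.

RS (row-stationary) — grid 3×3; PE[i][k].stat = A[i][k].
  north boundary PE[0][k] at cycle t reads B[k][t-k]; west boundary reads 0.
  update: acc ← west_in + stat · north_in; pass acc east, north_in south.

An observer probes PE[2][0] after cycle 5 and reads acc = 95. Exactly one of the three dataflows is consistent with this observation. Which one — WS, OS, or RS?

dataflow = OS

Under WS (3×2), PE[2][0]:
  [0] (2,0) acc=0 (h:0 v:0)
  [1] (2,0) acc=0 (h:0 v:0)
  [2] (2,0) acc=93 (h:4 v:93)
  [3] (2,0) acc=59 (h:3 v:59)
  [4] (2,0) acc=95 (h:7 v:95)
  [5] (2,0) acc=0 (h:0 v:0)
Under OS (3×2), PE[2][0]:
  [0] (2,0) acc=0 (h:0 v:0)
  [1] (2,0) acc=0 (h:0 v:0)
  [2] (2,0) acc=54 (h:6 v:9)
  [3] (2,0) acc=74 (h:5 v:4)
  [4] (2,0) acc=95 (h:7 v:3)
  [5] (2,0) acc=95 (h:0 v:0)
Under RS (3×3), PE[2][0]:
  [0] (2,0) acc=0 (h:0 v:0)
  [1] (2,0) acc=0 (h:0 v:0)
  [2] (2,0) acc=54 (h:54 v:9)
  [3] (2,0) acc=30 (h:30 v:5)
  [4] (2,0) acc=0 (h:0 v:0)
  [5] (2,0) acc=0 (h:0 v:0)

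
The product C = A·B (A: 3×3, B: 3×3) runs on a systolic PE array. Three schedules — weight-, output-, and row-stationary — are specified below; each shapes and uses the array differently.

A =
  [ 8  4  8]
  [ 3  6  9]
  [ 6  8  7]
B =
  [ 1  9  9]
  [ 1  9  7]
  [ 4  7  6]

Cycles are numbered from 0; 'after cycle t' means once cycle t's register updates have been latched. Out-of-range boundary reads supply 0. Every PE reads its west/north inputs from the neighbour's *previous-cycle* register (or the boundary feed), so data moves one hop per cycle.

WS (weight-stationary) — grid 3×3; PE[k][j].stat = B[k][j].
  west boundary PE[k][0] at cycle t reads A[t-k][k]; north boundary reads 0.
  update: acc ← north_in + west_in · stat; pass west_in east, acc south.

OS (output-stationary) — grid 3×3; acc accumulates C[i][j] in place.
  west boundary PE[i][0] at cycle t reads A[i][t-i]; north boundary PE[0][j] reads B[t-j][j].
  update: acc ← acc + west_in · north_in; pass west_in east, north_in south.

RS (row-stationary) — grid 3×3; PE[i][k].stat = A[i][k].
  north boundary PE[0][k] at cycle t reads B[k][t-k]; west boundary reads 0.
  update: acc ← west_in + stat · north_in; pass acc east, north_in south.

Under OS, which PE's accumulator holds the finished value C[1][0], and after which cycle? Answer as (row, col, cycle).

Under OS, C[1][0] lands at PE[1][0]:
  [0] (1,0) acc=0 (h:0 v:0)
  [1] (1,0) acc=3 (h:3 v:1)
  [2] (1,0) acc=9 (h:6 v:1)
  [3] (1,0) acc=45 (h:9 v:4)

(row, col, cycle) = (1, 0, 3)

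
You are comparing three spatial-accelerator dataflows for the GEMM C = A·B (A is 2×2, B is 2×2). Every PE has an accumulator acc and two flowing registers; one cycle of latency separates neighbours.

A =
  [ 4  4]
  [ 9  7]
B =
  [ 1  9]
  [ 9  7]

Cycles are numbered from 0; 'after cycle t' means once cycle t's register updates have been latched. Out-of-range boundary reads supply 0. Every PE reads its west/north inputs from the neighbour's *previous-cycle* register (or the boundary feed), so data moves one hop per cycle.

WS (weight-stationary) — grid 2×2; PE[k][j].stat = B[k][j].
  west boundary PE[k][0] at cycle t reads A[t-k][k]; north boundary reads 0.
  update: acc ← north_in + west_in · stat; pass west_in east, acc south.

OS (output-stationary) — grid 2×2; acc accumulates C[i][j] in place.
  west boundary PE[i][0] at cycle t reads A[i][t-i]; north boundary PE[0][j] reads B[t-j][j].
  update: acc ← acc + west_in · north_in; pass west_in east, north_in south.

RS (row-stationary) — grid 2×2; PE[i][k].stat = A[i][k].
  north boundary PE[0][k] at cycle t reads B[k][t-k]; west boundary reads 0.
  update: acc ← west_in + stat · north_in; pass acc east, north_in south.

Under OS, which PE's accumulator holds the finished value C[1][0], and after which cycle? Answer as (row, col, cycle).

Under OS, C[1][0] lands at PE[1][0]:
  [0] (1,0) acc=0 (h:0 v:0)
  [1] (1,0) acc=9 (h:9 v:1)
  [2] (1,0) acc=72 (h:7 v:9)

(row, col, cycle) = (1, 0, 2)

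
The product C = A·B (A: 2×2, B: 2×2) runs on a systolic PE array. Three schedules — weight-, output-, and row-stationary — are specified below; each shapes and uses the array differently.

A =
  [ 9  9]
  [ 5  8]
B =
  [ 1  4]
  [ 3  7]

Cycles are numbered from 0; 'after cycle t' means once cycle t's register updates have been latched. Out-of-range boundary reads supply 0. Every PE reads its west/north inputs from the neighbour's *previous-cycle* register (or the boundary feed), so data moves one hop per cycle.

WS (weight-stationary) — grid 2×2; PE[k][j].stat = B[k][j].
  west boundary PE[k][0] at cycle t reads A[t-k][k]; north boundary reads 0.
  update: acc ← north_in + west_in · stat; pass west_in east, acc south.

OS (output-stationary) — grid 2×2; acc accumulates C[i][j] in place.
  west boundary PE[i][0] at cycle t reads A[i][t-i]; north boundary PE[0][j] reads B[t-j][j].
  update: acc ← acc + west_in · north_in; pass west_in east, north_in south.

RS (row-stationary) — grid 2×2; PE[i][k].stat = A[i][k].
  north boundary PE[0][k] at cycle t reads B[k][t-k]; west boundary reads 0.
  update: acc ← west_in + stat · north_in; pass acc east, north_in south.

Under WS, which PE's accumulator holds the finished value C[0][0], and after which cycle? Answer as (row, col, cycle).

WS: C[0][0] accumulates in PE[1][0]:
  t=0 PE[1][0]: acc=0 h=0 v=0
  t=1 PE[1][0]: acc=36 h=9 v=36

(row, col, cycle) = (1, 0, 1)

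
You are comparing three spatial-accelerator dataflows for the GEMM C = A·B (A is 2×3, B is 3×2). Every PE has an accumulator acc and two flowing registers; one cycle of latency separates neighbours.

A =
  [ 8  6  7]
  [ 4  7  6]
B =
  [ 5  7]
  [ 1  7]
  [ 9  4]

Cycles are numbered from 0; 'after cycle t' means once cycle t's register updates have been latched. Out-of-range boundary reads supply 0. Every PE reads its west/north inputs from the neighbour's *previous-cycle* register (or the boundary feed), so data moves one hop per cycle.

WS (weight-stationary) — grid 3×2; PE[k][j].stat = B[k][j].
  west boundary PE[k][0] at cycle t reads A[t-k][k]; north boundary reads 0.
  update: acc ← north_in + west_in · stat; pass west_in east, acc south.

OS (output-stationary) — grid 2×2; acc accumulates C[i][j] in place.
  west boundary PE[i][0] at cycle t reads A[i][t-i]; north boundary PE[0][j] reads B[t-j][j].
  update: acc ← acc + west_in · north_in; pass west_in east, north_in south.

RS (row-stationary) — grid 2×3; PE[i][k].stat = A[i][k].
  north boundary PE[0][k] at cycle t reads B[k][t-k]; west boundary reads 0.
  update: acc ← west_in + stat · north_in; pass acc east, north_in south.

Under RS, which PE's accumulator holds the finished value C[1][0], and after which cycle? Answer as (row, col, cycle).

RS: C[1][0] accumulates in PE[1][2]:
  c0 r1c2: 0 / 0 / 0
  c1 r1c2: 0 / 0 / 0
  c2 r1c2: 0 / 0 / 0
  c3 r1c2: 81 / 81 / 9

(row, col, cycle) = (1, 2, 3)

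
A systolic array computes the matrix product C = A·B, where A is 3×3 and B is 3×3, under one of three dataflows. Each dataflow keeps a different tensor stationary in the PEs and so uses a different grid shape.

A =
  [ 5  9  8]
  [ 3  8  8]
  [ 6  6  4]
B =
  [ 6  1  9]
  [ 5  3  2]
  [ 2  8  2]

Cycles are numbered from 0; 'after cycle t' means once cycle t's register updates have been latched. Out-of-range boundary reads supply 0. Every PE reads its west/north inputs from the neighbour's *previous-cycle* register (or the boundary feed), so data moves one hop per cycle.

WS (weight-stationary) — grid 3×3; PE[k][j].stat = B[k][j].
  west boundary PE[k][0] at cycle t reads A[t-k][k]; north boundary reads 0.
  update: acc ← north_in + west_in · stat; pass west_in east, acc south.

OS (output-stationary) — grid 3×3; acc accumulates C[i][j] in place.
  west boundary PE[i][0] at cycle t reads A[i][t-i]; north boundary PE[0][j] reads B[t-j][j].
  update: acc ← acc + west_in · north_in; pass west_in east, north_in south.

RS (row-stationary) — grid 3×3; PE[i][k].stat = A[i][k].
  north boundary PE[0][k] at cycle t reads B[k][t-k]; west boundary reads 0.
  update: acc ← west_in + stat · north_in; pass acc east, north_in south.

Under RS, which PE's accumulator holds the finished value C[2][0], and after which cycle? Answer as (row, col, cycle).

(row, col, cycle) = (2, 2, 4)

RS — PE[2][2] is where C[2][0] collects:
  0: (2,2).acc=0  regs=<0,0>
  1: (2,2).acc=0  regs=<0,0>
  2: (2,2).acc=0  regs=<0,0>
  3: (2,2).acc=0  regs=<0,0>
  4: (2,2).acc=74  regs=<74,2>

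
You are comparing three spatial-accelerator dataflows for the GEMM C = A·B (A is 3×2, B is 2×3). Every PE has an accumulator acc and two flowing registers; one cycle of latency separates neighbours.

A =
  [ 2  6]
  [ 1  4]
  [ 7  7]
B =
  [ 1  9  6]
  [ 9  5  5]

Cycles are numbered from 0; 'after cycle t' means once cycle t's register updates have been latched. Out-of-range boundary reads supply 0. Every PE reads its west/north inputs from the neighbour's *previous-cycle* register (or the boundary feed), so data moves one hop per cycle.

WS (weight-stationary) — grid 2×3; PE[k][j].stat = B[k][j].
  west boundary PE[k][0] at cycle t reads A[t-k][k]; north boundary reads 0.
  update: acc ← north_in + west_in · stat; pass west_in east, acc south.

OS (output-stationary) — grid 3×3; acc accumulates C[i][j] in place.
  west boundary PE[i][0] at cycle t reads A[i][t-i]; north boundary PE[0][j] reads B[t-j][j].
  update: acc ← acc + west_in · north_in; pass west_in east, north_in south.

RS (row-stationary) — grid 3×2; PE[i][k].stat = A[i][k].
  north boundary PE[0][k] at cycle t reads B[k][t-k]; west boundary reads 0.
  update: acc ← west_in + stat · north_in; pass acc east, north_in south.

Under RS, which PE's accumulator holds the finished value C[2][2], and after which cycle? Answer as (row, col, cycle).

RS — PE[2][1] is where C[2][2] collects:
  @0  [2,1]  acc 0  |  →0  ↓0
  @1  [2,1]  acc 0  |  →0  ↓0
  @2  [2,1]  acc 0  |  →0  ↓0
  @3  [2,1]  acc 70  |  →70  ↓9
  @4  [2,1]  acc 98  |  →98  ↓5
  @5  [2,1]  acc 77  |  →77  ↓5

(row, col, cycle) = (2, 1, 5)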